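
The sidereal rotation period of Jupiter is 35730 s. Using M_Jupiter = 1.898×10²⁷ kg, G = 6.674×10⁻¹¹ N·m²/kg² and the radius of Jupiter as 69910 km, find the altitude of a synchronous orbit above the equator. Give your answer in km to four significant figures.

μ = GM = 6.674×10⁻¹¹ × 1.898×10²⁷ = 1.267×10¹⁷ m³/s².
A synchronous orbit has period T, so by Kepler's third law a = (μT²/4π²)^(1/3).
μT²/4π² = 1.267×10¹⁷ × (3.573×10⁴)² / 39.48 = 4.096×10²⁴ m³.
a = 1.600×10⁸ m = 1.6000×10⁵ km.
Altitude h = a − R = 1.6000×10⁵ − 69910 = 90094 km.

h_sync ≈ 90090 km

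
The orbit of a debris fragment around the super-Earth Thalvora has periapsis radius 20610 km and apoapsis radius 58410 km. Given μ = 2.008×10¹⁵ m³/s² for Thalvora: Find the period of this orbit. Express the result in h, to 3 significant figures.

Semi-major axis a = (r_p + r_a)/2 = (20610 + 58410)/2 = 39510 km = 3.951×10⁷ m.
By Kepler's third law T = 2π√(a³/μ) = 2π × 5.542×10³ = 3.482×10⁴ s.
= 9.673 h.

T ≈ 9.67 h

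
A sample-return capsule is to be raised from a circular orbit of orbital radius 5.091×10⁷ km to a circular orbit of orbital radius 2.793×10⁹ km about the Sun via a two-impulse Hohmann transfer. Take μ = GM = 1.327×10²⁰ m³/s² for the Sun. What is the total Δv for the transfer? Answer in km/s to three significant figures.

Δv_total ≈ 26.1 km/s

r₁ = 5.091×10⁷ km = 5.091×10¹⁰ m.
r₂ = 2.793×10⁹ km = 2.793×10¹² m.
Transfer ellipse a_t = (r₁ + r₂)/2 = 1.422×10¹² m.
At r₁: circular v_c1 = √(μ/r₁) = 51050 m/s; transfer-perihelion v_p = √[μ(2/r₁ − 1/a_t)] = 71550 m/s.
Δv₁ = v_p − v_c1 = 20500 m/s.
At r₂: circular v_c2 = √(μ/r₂) = 6893 m/s; transfer-aphelion v_a = √[μ(2/r₂ − 1/a_t)] = 1304 m/s.
Δv₂ = v_c2 − v_a = 5589 m/s.
Total Δv = Δv₁ + Δv₂ = 26090 m/s = 26.09 km/s.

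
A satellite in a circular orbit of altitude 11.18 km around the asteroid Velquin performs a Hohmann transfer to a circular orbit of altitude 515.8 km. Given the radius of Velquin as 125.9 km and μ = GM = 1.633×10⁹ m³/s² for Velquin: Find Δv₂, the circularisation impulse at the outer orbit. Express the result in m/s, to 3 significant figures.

r₁ = 125.9 + 11.18 = 137.08 km = 1.3708×10⁵ m.
r₂ = 125.9 + 515.8 = 641.70 km = 6.4170×10⁵ m.
Transfer ellipse a_t = (r₁ + r₂)/2 = 3.894×10⁵ m.
At r₁: circular v_c1 = √(μ/r₁) = 109.1 m/s; transfer-periapsis v_p = √[μ(2/r₁ − 1/a_t)] = 140.1 m/s.
At r₂: circular v_c2 = √(μ/r₂) = 50.45 m/s; transfer-apoapsis v_a = √[μ(2/r₂ − 1/a_t)] = 29.93 m/s.
Δv₂ = v_c2 − v_a = 20.52 m/s.

Δv ≈ 20.5 m/s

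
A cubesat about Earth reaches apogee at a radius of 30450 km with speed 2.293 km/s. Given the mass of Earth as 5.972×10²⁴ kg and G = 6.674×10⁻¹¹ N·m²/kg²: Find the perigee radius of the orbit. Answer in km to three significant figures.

μ = GM = 6.674×10⁻¹¹ × 5.972×10²⁴ = 3.986×10¹⁴ m³/s².
r_a = 3.045×10⁷ m.
Specific energy ε = v²/2 − μ/r = -1.046×10⁷ J/kg, so a = −μ/(2ε) = 1.905×10⁷ m.
The apsides satisfy r_p + r_a = 2a, so the perigee radius is 2a − r_a = 7.653×10⁶ m = 7652.7 km.

perigee radius ≈ 7650 km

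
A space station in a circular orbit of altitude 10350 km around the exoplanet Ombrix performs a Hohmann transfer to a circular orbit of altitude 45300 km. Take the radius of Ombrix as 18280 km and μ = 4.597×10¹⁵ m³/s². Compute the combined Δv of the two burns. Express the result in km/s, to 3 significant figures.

r₁ = 18280 + 10350 = 28630 km = 2.8630×10⁷ m.
r₂ = 18280 + 45300 = 63580 km = 6.3580×10⁷ m.
Transfer ellipse a_t = (r₁ + r₂)/2 = 4.610×10⁷ m.
At r₁: circular v_c1 = √(μ/r₁) = 12670 m/s; transfer-periapsis v_p = √[μ(2/r₁ − 1/a_t)] = 14880 m/s.
Δv₁ = v_p − v_c1 = 2209 m/s.
At r₂: circular v_c2 = √(μ/r₂) = 8503 m/s; transfer-apoapsis v_a = √[μ(2/r₂ − 1/a_t)] = 6701 m/s.
Δv₂ = v_c2 − v_a = 1802 m/s.
Total Δv = Δv₁ + Δv₂ = 4011 m/s = 4.011 km/s.

Δv_total ≈ 4.01 km/s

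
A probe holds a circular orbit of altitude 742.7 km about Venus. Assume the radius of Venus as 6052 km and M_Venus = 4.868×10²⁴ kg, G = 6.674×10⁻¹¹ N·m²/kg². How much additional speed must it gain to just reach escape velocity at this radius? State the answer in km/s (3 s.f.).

Δv ≈ 2.86 km/s

μ = GM = 6.674×10⁻¹¹ × 4.868×10²⁴ = 3.249×10¹⁴ m³/s².
r = 6052 + 742.7 = 6794.7 km = 6.7947×10⁶ m.
Circular speed v_c = √(μ/r) = 6915 m/s.
Escape speed v_esc = √(2μ/r) = √2 × v_c = 9779 m/s.
Δv = v_esc − v_c = 2864 m/s = 2.864 km/s.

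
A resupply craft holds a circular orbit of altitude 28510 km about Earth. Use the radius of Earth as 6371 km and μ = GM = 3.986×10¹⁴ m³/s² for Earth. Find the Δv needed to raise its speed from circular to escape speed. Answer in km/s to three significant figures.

Δv ≈ 1.40 km/s

r = 6371 + 28510 = 34881 km = 3.4881×10⁷ m.
Circular speed v_c = √(μ/r) = 3380 m/s.
Escape speed v_esc = √(2μ/r) = √2 × v_c = 4781 m/s.
Δv = v_esc − v_c = 1400 m/s = 1.400 km/s.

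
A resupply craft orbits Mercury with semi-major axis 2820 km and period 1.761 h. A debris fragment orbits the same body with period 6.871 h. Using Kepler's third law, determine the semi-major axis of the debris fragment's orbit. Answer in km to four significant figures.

Kepler's third law: a³ ∝ T², so a₂ = a₁ (T₂/T₁)^(2/3).
T₂/T₁ = 3.902, (T₂/T₁)^(2/3) = 2.478.
a₂ = 2820 × 2.478 = 6989 km.

a₂ ≈ 6989 km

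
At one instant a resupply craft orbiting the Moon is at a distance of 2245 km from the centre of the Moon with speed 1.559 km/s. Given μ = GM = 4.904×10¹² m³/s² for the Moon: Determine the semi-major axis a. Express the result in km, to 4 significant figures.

a ≈ 2530 km

r = 2.245×10⁶ m.
Vis-viva rearranged: 1/a = 2/r − v²/μ = 8.909×10⁻⁷ − 4.956×10⁻⁷ = 3.953×10⁻⁷ m⁻¹.
a = 2.530×10⁶ m = 2530.0 km.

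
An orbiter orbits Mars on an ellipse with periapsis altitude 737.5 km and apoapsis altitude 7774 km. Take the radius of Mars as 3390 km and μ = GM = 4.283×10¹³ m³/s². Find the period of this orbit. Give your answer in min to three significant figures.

T ≈ 338 min

r_p = 3390 + 737.5 = 4127.5 km = 4.1275×10⁶ m.
r_a = 3390 + 7774 = 11164 km = 1.1164×10⁷ m.
Semi-major axis a = (r_p + r_a)/2 = (4127.5 + 11164)/2 = 7645.8 km = 7.646×10⁶ m.
By Kepler's third law T = 2π√(a³/μ) = 2π × 3.230×10³ = 2.030×10⁴ s.
= 338.3 min.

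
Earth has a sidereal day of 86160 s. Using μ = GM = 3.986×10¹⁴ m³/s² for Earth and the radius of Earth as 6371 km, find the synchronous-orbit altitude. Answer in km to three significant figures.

A synchronous orbit has period T, so by Kepler's third law a = (μT²/4π²)^(1/3).
μT²/4π² = 3.986×10¹⁴ × (8.616×10⁴)² / 39.48 = 7.495×10²² m³.
a = 4.216×10⁷ m = 42163 km.
Altitude h = a − R = 42163 − 6371 = 35792 km.

h_sync ≈ 35800 km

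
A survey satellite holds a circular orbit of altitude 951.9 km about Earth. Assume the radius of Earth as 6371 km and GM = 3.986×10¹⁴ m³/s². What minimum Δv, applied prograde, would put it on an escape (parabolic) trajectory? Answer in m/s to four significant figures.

r = 6371 + 951.9 = 7322.9 km = 7.3229×10⁶ m.
Circular speed v_c = √(μ/r) = 7378 m/s.
Escape speed v_esc = √(2μ/r) = √2 × v_c = 10430 m/s.
Δv = v_esc − v_c = 3056 m/s.

Δv ≈ 3056 m/s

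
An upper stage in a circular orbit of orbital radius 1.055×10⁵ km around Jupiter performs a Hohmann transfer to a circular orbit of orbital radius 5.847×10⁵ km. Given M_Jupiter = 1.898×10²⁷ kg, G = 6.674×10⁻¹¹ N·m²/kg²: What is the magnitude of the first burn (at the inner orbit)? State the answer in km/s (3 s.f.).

μ = GM = 6.674×10⁻¹¹ × 1.898×10²⁷ = 1.267×10¹⁷ m³/s².
r₁ = 1.055×10⁵ km = 1.055×10⁸ m.
r₂ = 5.847×10⁵ km = 5.847×10⁸ m.
Transfer ellipse a_t = (r₁ + r₂)/2 = 3.451×10⁸ m.
At r₁: circular v_c1 = √(μ/r₁) = 34650 m/s; transfer-perijove v_p = √[μ(2/r₁ − 1/a_t)] = 45100 m/s.
Δv₁ = v_p − v_c1 = 10450 m/s.
= 10.45 km/s.

Δv ≈ 10.5 km/s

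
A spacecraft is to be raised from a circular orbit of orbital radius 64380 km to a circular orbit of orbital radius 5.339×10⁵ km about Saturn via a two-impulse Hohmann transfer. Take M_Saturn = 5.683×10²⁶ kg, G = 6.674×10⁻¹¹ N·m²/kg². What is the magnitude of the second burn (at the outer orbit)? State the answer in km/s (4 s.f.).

Δv ≈ 4.518 km/s

μ = GM = 6.674×10⁻¹¹ × 5.683×10²⁶ = 3.793×10¹⁶ m³/s².
r₁ = 64380 km = 6.438×10⁷ m.
r₂ = 5.339×10⁵ km = 5.339×10⁸ m.
Transfer ellipse a_t = (r₁ + r₂)/2 = 2.991×10⁸ m.
At r₁: circular v_c1 = √(μ/r₁) = 24270 m/s; transfer-perikrone v_p = √[μ(2/r₁ − 1/a_t)] = 32430 m/s.
At r₂: circular v_c2 = √(μ/r₂) = 8429 m/s; transfer-apokrone v_a = √[μ(2/r₂ − 1/a_t)] = 3910 m/s.
Δv₂ = v_c2 − v_a = 4518 m/s.
= 4.518 km/s.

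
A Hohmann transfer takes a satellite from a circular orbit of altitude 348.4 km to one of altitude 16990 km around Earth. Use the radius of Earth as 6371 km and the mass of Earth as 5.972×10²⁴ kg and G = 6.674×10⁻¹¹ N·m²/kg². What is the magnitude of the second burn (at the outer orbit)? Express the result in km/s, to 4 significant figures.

μ = GM = 6.674×10⁻¹¹ × 5.972×10²⁴ = 3.986×10¹⁴ m³/s².
r₁ = 6371 + 348.4 = 6719.4 km = 6.7194×10⁶ m.
r₂ = 6371 + 16990 = 23361 km = 2.3361×10⁷ m.
Transfer ellipse a_t = (r₁ + r₂)/2 = 1.504×10⁷ m.
At r₁: circular v_c1 = √(μ/r₁) = 7702 m/s; transfer-perigee v_p = √[μ(2/r₁ − 1/a_t)] = 9599 m/s.
At r₂: circular v_c2 = √(μ/r₂) = 4131 m/s; transfer-apogee v_a = √[μ(2/r₂ − 1/a_t)] = 2761 m/s.
Δv₂ = v_c2 − v_a = 1370 m/s.
= 1.370 km/s.

Δv ≈ 1.370 km/s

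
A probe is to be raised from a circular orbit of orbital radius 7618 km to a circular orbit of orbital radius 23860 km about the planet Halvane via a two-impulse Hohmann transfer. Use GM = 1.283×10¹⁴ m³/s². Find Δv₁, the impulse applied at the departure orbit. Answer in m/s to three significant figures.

Δv ≈ 949 m/s

r₁ = 7618 km = 7.618×10⁶ m.
r₂ = 23860 km = 2.386×10⁷ m.
Transfer ellipse a_t = (r₁ + r₂)/2 = 1.574×10⁷ m.
At r₁: circular v_c1 = √(μ/r₁) = 4104 m/s; transfer-periapsis v_p = √[μ(2/r₁ − 1/a_t)] = 5053 m/s.
Δv₁ = v_p − v_c1 = 949.0 m/s.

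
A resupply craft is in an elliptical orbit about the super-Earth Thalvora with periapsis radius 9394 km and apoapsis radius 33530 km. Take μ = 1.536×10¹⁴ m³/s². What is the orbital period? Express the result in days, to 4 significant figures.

T ≈ 0.5834 days

Semi-major axis a = (r_p + r_a)/2 = (9394.0 + 33530)/2 = 21462 km = 2.146×10⁷ m.
By Kepler's third law T = 2π√(a³/μ) = 2π × 8.022×10³ = 5.041×10⁴ s.
= 0.5834 days.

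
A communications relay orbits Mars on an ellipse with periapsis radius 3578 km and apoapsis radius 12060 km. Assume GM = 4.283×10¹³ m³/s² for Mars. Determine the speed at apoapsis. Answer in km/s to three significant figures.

Semi-major axis a = (r_p + r_a)/2 = 7819.0 km = 7.819×10⁶ m.
Vis-viva: v² = μ(2/r − 1/a) = 4.283×10¹³ × (1.658×10⁻⁷ − 1.279×10⁻⁷) = 1.625×10⁶ m²/s².
v = 1275 m/s = 1.275 km/s.

v ≈ 1.27 km/s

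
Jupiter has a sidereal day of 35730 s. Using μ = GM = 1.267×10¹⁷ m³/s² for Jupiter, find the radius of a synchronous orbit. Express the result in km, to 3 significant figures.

r_sync ≈ 1.60×10⁵ km

A synchronous orbit has period T, so by Kepler's third law a = (μT²/4π²)^(1/3).
μT²/4π² = 1.267×10¹⁷ × (3.573×10⁴)² / 39.48 = 4.097×10²⁴ m³.
a = 1.600×10⁸ m = 1.6002×10⁵ km.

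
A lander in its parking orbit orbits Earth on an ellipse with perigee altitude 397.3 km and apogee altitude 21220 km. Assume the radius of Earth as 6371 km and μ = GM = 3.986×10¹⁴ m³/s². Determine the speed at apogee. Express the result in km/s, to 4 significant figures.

r_p = 6371 + 397.3 = 6768.3 km = 6.7683×10⁶ m.
r_a = 6371 + 21220 = 27591 km = 2.7591×10⁷ m.
Semi-major axis a = (r_p + r_a)/2 = 17180 km = 1.718×10⁷ m.
Vis-viva: v² = μ(2/r − 1/a) = 3.986×10¹⁴ × (7.249×10⁻⁸ − 5.821×10⁻⁸) = 5.692×10⁶ m²/s².
v = 2386 m/s = 2.386 km/s.

v ≈ 2.386 km/s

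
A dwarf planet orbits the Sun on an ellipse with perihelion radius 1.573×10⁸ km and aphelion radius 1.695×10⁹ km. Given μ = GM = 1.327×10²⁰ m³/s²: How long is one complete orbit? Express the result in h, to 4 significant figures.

Semi-major axis a = (r_p + r_a)/2 = (1.5730×10⁸ + 1.6950×10⁹)/2 = 9.2615×10⁸ km = 9.262×10¹¹ m.
By Kepler's third law T = 2π√(a³/μ) = 2π × 7.737×10⁷ = 4.861×10⁸ s.
= 1.350×10⁵ h.

T ≈ 135000 h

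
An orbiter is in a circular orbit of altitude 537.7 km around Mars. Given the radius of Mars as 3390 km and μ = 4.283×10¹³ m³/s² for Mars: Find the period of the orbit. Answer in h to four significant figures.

r = 3390 + 537.7 = 3927.7 km = 3.9277×10⁶ m.
Kepler's third law: T = 2π√(r³/μ) = 2π√((3.928×10⁶)³ / 4.283×10¹³).
r³/μ = 1.415×10⁶ s², so T = 2π × 1.189×10³ = 7.473×10³ s.
Converting: 7.473×10³ s ÷ 3600 = 2.076 h.

T ≈ 2.076 h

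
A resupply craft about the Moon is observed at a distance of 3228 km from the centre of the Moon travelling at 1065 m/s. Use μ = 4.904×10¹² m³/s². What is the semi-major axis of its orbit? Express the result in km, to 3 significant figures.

r = 3.228×10⁶ m.
Specific orbital energy ε = v²/2 − μ/r = (1065)²/2 − 4.904×10¹²/3.228×10⁶ = -9.521×10⁵ J/kg.
Since ε = −μ/(2a), a = −μ/(2ε) = 2.575×10⁶ m = 2575.4 km.

a ≈ 2580 km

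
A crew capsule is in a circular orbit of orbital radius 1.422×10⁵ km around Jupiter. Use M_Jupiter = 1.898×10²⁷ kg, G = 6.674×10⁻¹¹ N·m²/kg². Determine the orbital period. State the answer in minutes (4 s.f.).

μ = GM = 6.674×10⁻¹¹ × 1.898×10²⁷ = 1.267×10¹⁷ m³/s².
r = 1.422×10⁵ km = 1.422×10⁸ m.
Kepler's third law: T = 2π√(r³/μ) = 2π√((1.422×10⁸)³ / 1.267×10¹⁷).
r³/μ = 2.270×10⁷ s², so T = 2π × 4.764×10³ = 2.994×10⁴ s.
Converting: 2.994×10⁴ s ÷ 60.00 = 498.9 minutes.

T ≈ 498.9 minutes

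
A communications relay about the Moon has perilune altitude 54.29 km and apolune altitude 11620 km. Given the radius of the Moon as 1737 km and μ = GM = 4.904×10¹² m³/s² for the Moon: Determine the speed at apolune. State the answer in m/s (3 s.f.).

r_p = 1737 + 54.29 = 1791.3 km = 1.7913×10⁶ m.
r_a = 1737 + 11620 = 13357 km = 1.3357×10⁷ m.
Semi-major axis a = (r_p + r_a)/2 = 7574.1 km = 7.574×10⁶ m.
Vis-viva: v² = μ(2/r − 1/a) = 4.904×10¹² × (1.497×10⁻⁷ − 1.320×10⁻⁷) = 8.683×10⁴ m²/s².
v = 294.7 m/s.

v ≈ 295 m/s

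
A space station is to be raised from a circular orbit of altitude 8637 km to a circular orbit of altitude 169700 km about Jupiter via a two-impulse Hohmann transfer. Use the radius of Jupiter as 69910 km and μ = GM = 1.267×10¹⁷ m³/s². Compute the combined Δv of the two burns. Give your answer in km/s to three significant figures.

Δv_total ≈ 16.0 km/s

r₁ = 69910 + 8637 = 78547 km = 7.8547×10⁷ m.
r₂ = 69910 + 169700 = 239610 km = 2.3961×10⁸ m.
Transfer ellipse a_t = (r₁ + r₂)/2 = 1.591×10⁸ m.
At r₁: circular v_c1 = √(μ/r₁) = 40160 m/s; transfer-perijove v_p = √[μ(2/r₁ − 1/a_t)] = 49290 m/s.
Δv₁ = v_p − v_c1 = 9129 m/s.
At r₂: circular v_c2 = √(μ/r₂) = 23000 m/s; transfer-apojove v_a = √[μ(2/r₂ − 1/a_t)] = 16160 m/s.
Δv₂ = v_c2 − v_a = 6837 m/s.
Total Δv = Δv₁ + Δv₂ = 15970 m/s = 15.97 km/s.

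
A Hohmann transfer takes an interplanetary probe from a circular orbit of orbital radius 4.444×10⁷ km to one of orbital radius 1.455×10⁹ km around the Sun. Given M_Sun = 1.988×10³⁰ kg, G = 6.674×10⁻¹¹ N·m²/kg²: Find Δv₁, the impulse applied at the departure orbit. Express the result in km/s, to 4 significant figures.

μ = GM = 6.674×10⁻¹¹ × 1.988×10³⁰ = 1.327×10²⁰ m³/s².
r₁ = 4.444×10⁷ km = 4.444×10¹⁰ m.
r₂ = 1.455×10⁹ km = 1.455×10¹² m.
Transfer ellipse a_t = (r₁ + r₂)/2 = 7.497×10¹¹ m.
At r₁: circular v_c1 = √(μ/r₁) = 54640 m/s; transfer-perihelion v_p = √[μ(2/r₁ − 1/a_t)] = 76120 m/s.
Δv₁ = v_p − v_c1 = 21480 m/s.
= 21.48 km/s.

Δv ≈ 21.48 km/s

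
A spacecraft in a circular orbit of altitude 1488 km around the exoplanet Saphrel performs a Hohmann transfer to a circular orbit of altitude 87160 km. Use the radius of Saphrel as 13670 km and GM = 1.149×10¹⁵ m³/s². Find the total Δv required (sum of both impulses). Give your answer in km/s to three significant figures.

Δv_total ≈ 4.42 km/s

r₁ = 13670 + 1488 = 15158 km = 1.5158×10⁷ m.
r₂ = 13670 + 87160 = 100830 km = 1.0083×10⁸ m.
Transfer ellipse a_t = (r₁ + r₂)/2 = 5.799×10⁷ m.
At r₁: circular v_c1 = √(μ/r₁) = 8706 m/s; transfer-periapsis v_p = √[μ(2/r₁ − 1/a_t)] = 11480 m/s.
Δv₁ = v_p − v_c1 = 2774 m/s.
At r₂: circular v_c2 = √(μ/r₂) = 3376 m/s; transfer-apoapsis v_a = √[μ(2/r₂ − 1/a_t)] = 1726 m/s.
Δv₂ = v_c2 − v_a = 1650 m/s.
Total Δv = Δv₁ + Δv₂ = 4423 m/s = 4.423 km/s.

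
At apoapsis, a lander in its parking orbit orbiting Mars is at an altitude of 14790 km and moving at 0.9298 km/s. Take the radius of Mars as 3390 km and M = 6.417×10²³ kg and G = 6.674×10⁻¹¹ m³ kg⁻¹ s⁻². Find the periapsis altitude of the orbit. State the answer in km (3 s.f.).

μ = GM = 6.674×10⁻¹¹ × 6.417×10²³ = 4.283×10¹³ m³/s².
r_a = 3390 + 14790 = 18180 km = 1.818×10⁷ m.
Specific energy ε = v²/2 − μ/r = -1.923×10⁶ J/kg, so a = −μ/(2ε) = 1.113×10⁷ m.
The apsides satisfy r_p + r_a = 2a, so the periapsis radius is 2a − r_a = 4.086×10⁶ m = 4085.6 km.
Periapsis altitude = 4085.6 − 3390 = 695.64 km.

periapsis altitude ≈ 696 km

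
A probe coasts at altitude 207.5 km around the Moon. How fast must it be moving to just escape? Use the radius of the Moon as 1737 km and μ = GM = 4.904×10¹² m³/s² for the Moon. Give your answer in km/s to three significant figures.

v_esc ≈ 2.25 km/s

r = 1737 + 207.5 = 1944.5 km = 1.9445×10⁶ m.
Escape speed v_esc = √(2μ/r) = √(2 × 4.904×10¹² / 1.944×10⁶) = √(5.044×10⁶) = 2246 m/s.
= 2.246 km/s.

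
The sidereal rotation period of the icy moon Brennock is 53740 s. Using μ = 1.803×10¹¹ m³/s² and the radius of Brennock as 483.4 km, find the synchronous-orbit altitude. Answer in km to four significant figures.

h_sync ≈ 1879 km

A synchronous orbit has period T, so by Kepler's third law a = (μT²/4π²)^(1/3).
μT²/4π² = 1.803×10¹¹ × (5.374×10⁴)² / 39.48 = 1.319×10¹⁹ m³.
a = 2.363×10⁶ m = 2362.7 km.
Altitude h = a − R = 2362.7 − 483.4 = 1879.3 km.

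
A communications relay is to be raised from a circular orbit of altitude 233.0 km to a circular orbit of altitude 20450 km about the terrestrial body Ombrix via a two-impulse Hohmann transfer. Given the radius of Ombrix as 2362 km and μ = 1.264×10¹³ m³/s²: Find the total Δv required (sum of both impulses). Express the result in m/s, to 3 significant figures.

Δv_total ≈ 1160 m/s

r₁ = 2362 + 233.0 = 2595.0 km = 2.5950×10⁶ m.
r₂ = 2362 + 20450 = 22812 km = 2.2812×10⁷ m.
Transfer ellipse a_t = (r₁ + r₂)/2 = 1.270×10⁷ m.
At r₁: circular v_c1 = √(μ/r₁) = 2207 m/s; transfer-periapsis v_p = √[μ(2/r₁ − 1/a_t)] = 2958 m/s.
Δv₁ = v_p − v_c1 = 750.5 m/s.
At r₂: circular v_c2 = √(μ/r₂) = 744.4 m/s; transfer-apoapsis v_a = √[μ(2/r₂ − 1/a_t)] = 336.4 m/s.
Δv₂ = v_c2 − v_a = 407.9 m/s.
Total Δv = Δv₁ + Δv₂ = 1158 m/s.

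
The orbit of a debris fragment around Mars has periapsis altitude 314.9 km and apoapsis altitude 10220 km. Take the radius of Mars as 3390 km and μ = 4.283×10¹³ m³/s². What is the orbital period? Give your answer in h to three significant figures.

r_p = 3390 + 314.9 = 3704.9 km = 3.7049×10⁶ m.
r_a = 3390 + 10220 = 13610 km = 1.3610×10⁷ m.
Semi-major axis a = (r_p + r_a)/2 = (3704.9 + 13610)/2 = 8657.5 km = 8.657×10⁶ m.
By Kepler's third law T = 2π√(a³/μ) = 2π × 3.892×10³ = 2.446×10⁴ s.
= 6.793 h.

T ≈ 6.79 h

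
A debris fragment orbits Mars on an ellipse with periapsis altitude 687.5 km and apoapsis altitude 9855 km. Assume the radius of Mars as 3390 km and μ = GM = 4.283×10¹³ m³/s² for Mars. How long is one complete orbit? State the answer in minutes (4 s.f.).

T ≈ 407.9 minutes

r_p = 3390 + 687.5 = 4077.5 km = 4.0775×10⁶ m.
r_a = 3390 + 9855 = 13245 km = 1.3245×10⁷ m.
Semi-major axis a = (r_p + r_a)/2 = (4077.5 + 13245)/2 = 8661.2 km = 8.661×10⁶ m.
By Kepler's third law T = 2π√(a³/μ) = 2π × 3.895×10³ = 2.447×10⁴ s.
= 407.9 minutes.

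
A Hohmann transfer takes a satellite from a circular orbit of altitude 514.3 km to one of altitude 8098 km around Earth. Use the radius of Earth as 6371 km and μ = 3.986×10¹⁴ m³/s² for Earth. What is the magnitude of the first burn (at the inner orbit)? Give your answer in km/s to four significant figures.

r₁ = 6371 + 514.3 = 6885.3 km = 6.8853×10⁶ m.
r₂ = 6371 + 8098 = 14469 km = 1.4469×10⁷ m.
Transfer ellipse a_t = (r₁ + r₂)/2 = 1.068×10⁷ m.
At r₁: circular v_c1 = √(μ/r₁) = 7609 m/s; transfer-perigee v_p = √[μ(2/r₁ − 1/a_t)] = 8857 m/s.
Δv₁ = v_p − v_c1 = 1249 m/s.
= 1.249 km/s.

Δv ≈ 1.249 km/s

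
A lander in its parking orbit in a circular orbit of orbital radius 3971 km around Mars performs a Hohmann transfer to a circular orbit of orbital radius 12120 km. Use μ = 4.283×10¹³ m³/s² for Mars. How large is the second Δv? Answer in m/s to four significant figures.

Δv ≈ 559.2 m/s

r₁ = 3971 km = 3.971×10⁶ m.
r₂ = 12120 km = 1.212×10⁷ m.
Transfer ellipse a_t = (r₁ + r₂)/2 = 8.046×10⁶ m.
At r₁: circular v_c1 = √(μ/r₁) = 3284 m/s; transfer-periapsis v_p = √[μ(2/r₁ − 1/a_t)] = 4031 m/s.
At r₂: circular v_c2 = √(μ/r₂) = 1880 m/s; transfer-apoapsis v_a = √[μ(2/r₂ − 1/a_t)] = 1321 m/s.
Δv₂ = v_c2 − v_a = 559.2 m/s.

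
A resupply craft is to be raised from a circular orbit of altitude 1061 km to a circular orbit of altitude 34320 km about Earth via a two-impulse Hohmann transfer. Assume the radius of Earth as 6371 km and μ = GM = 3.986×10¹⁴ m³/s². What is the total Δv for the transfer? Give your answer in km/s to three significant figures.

Δv_total ≈ 3.59 km/s

r₁ = 6371 + 1061 = 7432.0 km = 7.4320×10⁶ m.
r₂ = 6371 + 34320 = 40691 km = 4.0691×10⁷ m.
Transfer ellipse a_t = (r₁ + r₂)/2 = 2.406×10⁷ m.
At r₁: circular v_c1 = √(μ/r₁) = 7323 m/s; transfer-perigee v_p = √[μ(2/r₁ − 1/a_t)] = 9524 m/s.
Δv₁ = v_p − v_c1 = 2200 m/s.
At r₂: circular v_c2 = √(μ/r₂) = 3130 m/s; transfer-apogee v_a = √[μ(2/r₂ − 1/a_t)] = 1739 m/s.
Δv₂ = v_c2 − v_a = 1390 m/s.
Total Δv = Δv₁ + Δv₂ = 3591 m/s = 3.591 km/s.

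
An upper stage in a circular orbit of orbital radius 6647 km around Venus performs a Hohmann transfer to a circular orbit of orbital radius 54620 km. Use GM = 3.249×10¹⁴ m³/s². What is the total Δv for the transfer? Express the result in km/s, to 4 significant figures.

Δv_total ≈ 3.647 km/s

r₁ = 6647 km = 6.647×10⁶ m.
r₂ = 54620 km = 5.462×10⁷ m.
Transfer ellipse a_t = (r₁ + r₂)/2 = 3.063×10⁷ m.
At r₁: circular v_c1 = √(μ/r₁) = 6991 m/s; transfer-periapsis v_p = √[μ(2/r₁ − 1/a_t)] = 9336 m/s.
Δv₁ = v_p − v_c1 = 2344 m/s.
At r₂: circular v_c2 = √(μ/r₂) = 2439 m/s; transfer-apoapsis v_a = √[μ(2/r₂ − 1/a_t)] = 1136 m/s.
Δv₂ = v_c2 − v_a = 1303 m/s.
Total Δv = Δv₁ + Δv₂ = 3647 m/s = 3.647 km/s.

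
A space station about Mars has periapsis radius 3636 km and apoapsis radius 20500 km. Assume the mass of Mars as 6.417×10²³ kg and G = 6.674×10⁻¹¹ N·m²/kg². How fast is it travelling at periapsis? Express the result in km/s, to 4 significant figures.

v ≈ 4.473 km/s

μ = GM = 6.674×10⁻¹¹ × 6.417×10²³ = 4.283×10¹³ m³/s².
Semi-major axis a = (r_p + r_a)/2 = 12068 km = 1.207×10⁷ m.
Vis-viva: v² = μ(2/r − 1/a) = 4.283×10¹³ × (5.501×10⁻⁷ − 8.286×10⁻⁸) = 2.001×10⁷ m²/s².
v = 4473 m/s = 4.473 km/s.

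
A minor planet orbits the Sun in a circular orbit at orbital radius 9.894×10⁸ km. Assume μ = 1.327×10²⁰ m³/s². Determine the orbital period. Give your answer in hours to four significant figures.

r = 9.894×10⁸ km = 9.894×10¹¹ m.
Kepler's third law: T = 2π√(r³/μ) = 2π√((9.894×10¹¹)³ / 1.327×10²⁰).
r³/μ = 7.299×10¹⁵ s², so T = 2π × 8.543×10⁷ = 5.368×10⁸ s.
Converting: 5.368×10⁸ s ÷ 3600 = 1.491×10⁵ hours.

T ≈ 149100 hours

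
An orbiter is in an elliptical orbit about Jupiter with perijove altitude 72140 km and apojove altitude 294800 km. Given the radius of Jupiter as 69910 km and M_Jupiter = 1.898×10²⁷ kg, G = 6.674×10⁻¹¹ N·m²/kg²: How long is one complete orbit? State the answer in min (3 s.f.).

μ = GM = 6.674×10⁻¹¹ × 1.898×10²⁷ = 1.267×10¹⁷ m³/s².
r_p = 69910 + 72140 = 142050 km = 1.4205×10⁸ m.
r_a = 69910 + 294800 = 364710 km = 3.6471×10⁸ m.
Semi-major axis a = (r_p + r_a)/2 = (1.4205×10⁵ + 3.6471×10⁵)/2 = 2.5338×10⁵ km = 2.534×10⁸ m.
By Kepler's third law T = 2π√(a³/μ) = 2π × 1.133×10⁴ = 7.120×10⁴ s.
= 1187 min.

T ≈ 1190 min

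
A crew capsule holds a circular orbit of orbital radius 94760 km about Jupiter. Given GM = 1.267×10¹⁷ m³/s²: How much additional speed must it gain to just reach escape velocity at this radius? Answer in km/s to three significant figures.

r = 94760 km = 9.476×10⁷ m.
Circular speed v_c = √(μ/r) = 36570 m/s.
Escape speed v_esc = √(2μ/r) = √2 × v_c = 51710 m/s.
Δv = v_esc − v_c = 15150 m/s = 15.15 km/s.

Δv ≈ 15.1 km/s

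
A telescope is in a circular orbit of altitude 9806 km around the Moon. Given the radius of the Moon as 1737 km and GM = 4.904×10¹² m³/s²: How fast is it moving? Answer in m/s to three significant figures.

v ≈ 652 m/s

r = 1737 + 9806 = 11543 km = 1.1543×10⁷ m.
For a circular orbit v = √(μ/r) = √(4.904×10¹² / 1.154×10⁷) = √(4.248×10⁵) = 651.8 m/s.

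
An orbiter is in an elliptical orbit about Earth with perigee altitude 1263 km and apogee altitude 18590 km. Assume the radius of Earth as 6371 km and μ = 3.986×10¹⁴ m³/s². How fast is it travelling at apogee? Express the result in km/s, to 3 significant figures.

r_p = 6371 + 1263 = 7634.0 km = 7.6340×10⁶ m.
r_a = 6371 + 18590 = 24961 km = 2.4961×10⁷ m.
Semi-major axis a = (r_p + r_a)/2 = 16298 km = 1.630×10⁷ m.
Vis-viva: v² = μ(2/r − 1/a) = 3.986×10¹⁴ × (8.012×10⁻⁸ − 6.136×10⁻⁸) = 7.480×10⁶ m²/s².
v = 2735 m/s = 2.735 km/s.

v ≈ 2.73 km/s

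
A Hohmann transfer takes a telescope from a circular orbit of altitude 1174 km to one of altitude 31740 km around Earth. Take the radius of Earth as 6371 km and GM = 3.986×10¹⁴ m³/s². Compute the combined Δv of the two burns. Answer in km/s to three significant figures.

r₁ = 6371 + 1174 = 7545.0 km = 7.5450×10⁶ m.
r₂ = 6371 + 31740 = 38111 km = 3.8111×10⁷ m.
Transfer ellipse a_t = (r₁ + r₂)/2 = 2.283×10⁷ m.
At r₁: circular v_c1 = √(μ/r₁) = 7268 m/s; transfer-perigee v_p = √[μ(2/r₁ − 1/a_t)] = 9391 m/s.
Δv₁ = v_p − v_c1 = 2123 m/s.
At r₂: circular v_c2 = √(μ/r₂) = 3234 m/s; transfer-apogee v_a = √[μ(2/r₂ − 1/a_t)] = 1859 m/s.
Δv₂ = v_c2 − v_a = 1375 m/s.
Total Δv = Δv₁ + Δv₂ = 3498 m/s = 3.498 km/s.

Δv_total ≈ 3.50 km/s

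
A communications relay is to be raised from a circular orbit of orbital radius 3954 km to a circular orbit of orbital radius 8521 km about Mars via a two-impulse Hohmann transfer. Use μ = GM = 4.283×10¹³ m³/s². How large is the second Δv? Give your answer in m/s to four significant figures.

Δv ≈ 456.9 m/s

r₁ = 3954 km = 3.954×10⁶ m.
r₂ = 8521 km = 8.521×10⁶ m.
Transfer ellipse a_t = (r₁ + r₂)/2 = 6.238×10⁶ m.
At r₁: circular v_c1 = √(μ/r₁) = 3291 m/s; transfer-periapsis v_p = √[μ(2/r₁ − 1/a_t)] = 3847 m/s.
At r₂: circular v_c2 = √(μ/r₂) = 2242 m/s; transfer-apoapsis v_a = √[μ(2/r₂ − 1/a_t)] = 1785 m/s.
Δv₂ = v_c2 − v_a = 456.9 m/s.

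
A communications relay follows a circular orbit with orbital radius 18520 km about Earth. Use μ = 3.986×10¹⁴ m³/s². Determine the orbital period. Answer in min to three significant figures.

T ≈ 418 min

r = 18520 km = 1.852×10⁷ m.
Kepler's third law: T = 2π√(r³/μ) = 2π√((1.852×10⁷)³ / 3.986×10¹⁴).
r³/μ = 1.594×10⁷ s², so T = 2π × 3.992×10³ = 2.508×10⁴ s.
Converting: 2.508×10⁴ s ÷ 60.00 = 418.0 min.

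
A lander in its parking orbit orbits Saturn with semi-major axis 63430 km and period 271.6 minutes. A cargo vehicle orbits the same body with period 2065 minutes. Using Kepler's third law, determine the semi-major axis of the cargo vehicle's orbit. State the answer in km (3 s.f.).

Kepler's third law: a³ ∝ T², so a₂ = a₁ (T₂/T₁)^(2/3).
T₂/T₁ = 7.603, (T₂/T₁)^(2/3) = 3.867.
a₂ = 63430 × 3.867 = 2.453×10⁵ km.

a₂ ≈ 2.45×10⁵ km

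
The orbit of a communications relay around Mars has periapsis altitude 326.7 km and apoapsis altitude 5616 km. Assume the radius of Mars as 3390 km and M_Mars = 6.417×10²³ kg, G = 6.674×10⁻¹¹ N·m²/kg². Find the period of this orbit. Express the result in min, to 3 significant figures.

T ≈ 257 min

μ = GM = 6.674×10⁻¹¹ × 6.417×10²³ = 4.283×10¹³ m³/s².
r_p = 3390 + 326.7 = 3716.7 km = 3.7167×10⁶ m.
r_a = 3390 + 5616 = 9006.0 km = 9.0060×10⁶ m.
Semi-major axis a = (r_p + r_a)/2 = (3716.7 + 9006.0)/2 = 6361.4 km = 6.361×10⁶ m.
By Kepler's third law T = 2π√(a³/μ) = 2π × 2.452×10³ = 1.540×10⁴ s.
= 256.7 min.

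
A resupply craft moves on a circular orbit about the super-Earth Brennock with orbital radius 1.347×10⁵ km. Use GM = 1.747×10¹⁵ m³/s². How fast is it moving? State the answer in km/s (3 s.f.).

v ≈ 3.60 km/s

r = 1.347×10⁵ km = 1.347×10⁸ m.
For a circular orbit v = √(μ/r) = √(1.747×10¹⁵ / 1.347×10⁸) = √(1.297×10⁷) = 3601 m/s.
That is 3.601 km/s.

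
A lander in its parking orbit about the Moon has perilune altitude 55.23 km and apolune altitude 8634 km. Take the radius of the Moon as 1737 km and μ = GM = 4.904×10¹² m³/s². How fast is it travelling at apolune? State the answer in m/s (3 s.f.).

v ≈ 373 m/s

r_p = 1737 + 55.23 = 1792.2 km = 1.7922×10⁶ m.
r_a = 1737 + 8634 = 10371 km = 1.0371×10⁷ m.
Semi-major axis a = (r_p + r_a)/2 = 6081.6 km = 6.082×10⁶ m.
Vis-viva: v² = μ(2/r − 1/a) = 4.904×10¹² × (1.928×10⁻⁷ − 1.644×10⁻⁷) = 1.393×10⁵ m²/s².
v = 373.3 m/s.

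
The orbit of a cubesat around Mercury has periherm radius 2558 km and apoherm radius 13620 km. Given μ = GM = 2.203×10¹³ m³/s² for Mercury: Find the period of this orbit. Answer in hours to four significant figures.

Semi-major axis a = (r_p + r_a)/2 = (2558.0 + 13620)/2 = 8089.0 km = 8.089×10⁶ m.
By Kepler's third law T = 2π√(a³/μ) = 2π × 4.902×10³ = 3.080×10⁴ s.
= 8.555 hours.

T ≈ 8.555 hours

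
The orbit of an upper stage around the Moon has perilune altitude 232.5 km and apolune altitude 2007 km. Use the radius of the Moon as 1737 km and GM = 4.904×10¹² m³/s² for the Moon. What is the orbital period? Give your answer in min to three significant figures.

r_p = 1737 + 232.5 = 1969.5 km = 1.9695×10⁶ m.
r_a = 1737 + 2007 = 3744.0 km = 3.7440×10⁶ m.
Semi-major axis a = (r_p + r_a)/2 = (1969.5 + 3744.0)/2 = 2856.8 km = 2.857×10⁶ m.
By Kepler's third law T = 2π√(a³/μ) = 2π × 2.180×10³ = 1.370×10⁴ s.
= 228.3 min.

T ≈ 228 min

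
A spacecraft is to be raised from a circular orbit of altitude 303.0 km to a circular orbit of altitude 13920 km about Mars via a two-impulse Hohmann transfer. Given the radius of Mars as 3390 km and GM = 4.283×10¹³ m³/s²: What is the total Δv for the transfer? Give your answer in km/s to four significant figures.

r₁ = 3390 + 303.0 = 3693.0 km = 3.6930×10⁶ m.
r₂ = 3390 + 13920 = 17310 km = 1.7310×10⁷ m.
Transfer ellipse a_t = (r₁ + r₂)/2 = 1.050×10⁷ m.
At r₁: circular v_c1 = √(μ/r₁) = 3406 m/s; transfer-periapsis v_p = √[μ(2/r₁ − 1/a_t)] = 4372 m/s.
Δv₁ = v_p − v_c1 = 966.7 m/s.
At r₂: circular v_c2 = √(μ/r₂) = 1573 m/s; transfer-apoapsis v_a = √[μ(2/r₂ − 1/a_t)] = 932.8 m/s.
Δv₂ = v_c2 − v_a = 640.2 m/s.
Total Δv = Δv₁ + Δv₂ = 1607 m/s = 1.607 km/s.

Δv_total ≈ 1.607 km/s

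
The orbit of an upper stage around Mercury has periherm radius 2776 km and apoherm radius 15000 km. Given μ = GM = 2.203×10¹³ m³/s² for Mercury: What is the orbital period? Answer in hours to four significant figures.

T ≈ 9.853 hours

Semi-major axis a = (r_p + r_a)/2 = (2776.0 + 15000)/2 = 8888.0 km = 8.888×10⁶ m.
By Kepler's third law T = 2π√(a³/μ) = 2π × 5.645×10³ = 3.547×10⁴ s.
= 9.853 hours.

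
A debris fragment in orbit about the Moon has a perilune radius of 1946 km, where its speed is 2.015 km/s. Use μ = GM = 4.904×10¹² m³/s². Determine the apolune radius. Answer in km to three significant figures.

apolune radius ≈ 8060 km

r_p = 1.946×10⁶ m.
Specific energy ε = v²/2 − μ/r = -4.899×10⁵ J/kg, so a = −μ/(2ε) = 5.005×10⁶ m.
The apsides satisfy r_p + r_a = 2a, so the apolune radius is 2a − r_p = 8.064×10⁶ m = 8063.6 km.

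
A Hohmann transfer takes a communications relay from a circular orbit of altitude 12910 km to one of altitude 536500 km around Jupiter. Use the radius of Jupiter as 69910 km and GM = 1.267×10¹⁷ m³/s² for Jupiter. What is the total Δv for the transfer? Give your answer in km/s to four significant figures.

Δv_total ≈ 20.14 km/s

r₁ = 69910 + 12910 = 82820 km = 8.2820×10⁷ m.
r₂ = 69910 + 536500 = 606410 km = 6.0641×10⁸ m.
Transfer ellipse a_t = (r₁ + r₂)/2 = 3.446×10⁸ m.
At r₁: circular v_c1 = √(μ/r₁) = 39110 m/s; transfer-perijove v_p = √[μ(2/r₁ − 1/a_t)] = 51880 m/s.
Δv₁ = v_p − v_c1 = 12770 m/s.
At r₂: circular v_c2 = √(μ/r₂) = 14450 m/s; transfer-apojove v_a = √[μ(2/r₂ − 1/a_t)] = 7086 m/s.
Δv₂ = v_c2 − v_a = 7368 m/s.
Total Δv = Δv₁ + Δv₂ = 20140 m/s = 20.14 km/s.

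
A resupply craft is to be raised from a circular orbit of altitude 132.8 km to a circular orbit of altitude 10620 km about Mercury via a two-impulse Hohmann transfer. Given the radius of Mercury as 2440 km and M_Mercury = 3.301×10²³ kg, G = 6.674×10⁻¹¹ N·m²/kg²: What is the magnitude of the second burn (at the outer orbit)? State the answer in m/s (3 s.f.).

μ = GM = 6.674×10⁻¹¹ × 3.301×10²³ = 2.203×10¹³ m³/s².
r₁ = 2440 + 132.8 = 2572.8 km = 2.5728×10⁶ m.
r₂ = 2440 + 10620 = 13060 km = 1.3060×10⁷ m.
Transfer ellipse a_t = (r₁ + r₂)/2 = 7.816×10⁶ m.
At r₁: circular v_c1 = √(μ/r₁) = 2926 m/s; transfer-periherm v_p = √[μ(2/r₁ − 1/a_t)] = 3783 m/s.
At r₂: circular v_c2 = √(μ/r₂) = 1299 m/s; transfer-apoherm v_a = √[μ(2/r₂ − 1/a_t)] = 745.2 m/s.
Δv₂ = v_c2 − v_a = 553.7 m/s.

Δv ≈ 554 m/s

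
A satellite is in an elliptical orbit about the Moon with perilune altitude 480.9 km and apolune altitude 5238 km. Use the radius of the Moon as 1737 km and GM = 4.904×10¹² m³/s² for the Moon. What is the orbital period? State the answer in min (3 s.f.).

r_p = 1737 + 480.9 = 2217.9 km = 2.2179×10⁶ m.
r_a = 1737 + 5238 = 6975.0 km = 6.9750×10⁶ m.
Semi-major axis a = (r_p + r_a)/2 = (2217.9 + 6975.0)/2 = 4596.4 km = 4.596×10⁶ m.
By Kepler's third law T = 2π√(a³/μ) = 2π × 4.450×10³ = 2.796×10⁴ s.
= 466.0 min.

T ≈ 466 min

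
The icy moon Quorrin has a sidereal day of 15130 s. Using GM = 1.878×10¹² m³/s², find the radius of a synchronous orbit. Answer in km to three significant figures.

A synchronous orbit has period T, so by Kepler's third law a = (μT²/4π²)^(1/3).
μT²/4π² = 1.878×10¹² × (1.513×10⁴)² / 39.48 = 1.089×10¹⁹ m³.
a = 2.217×10⁶ m = 2216.5 km.

r_sync ≈ 2220 km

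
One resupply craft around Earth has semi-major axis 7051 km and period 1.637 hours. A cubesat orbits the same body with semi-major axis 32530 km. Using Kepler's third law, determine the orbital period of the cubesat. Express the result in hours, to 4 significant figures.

T₂ ≈ 16.22 hours

Kepler's third law: T² ∝ a³, so T₂ = T₁ (a₂/a₁)^(3/2).
a₂/a₁ = 4.614, (a₂/a₁)^(3/2) = 9.909.
T₂ = 1.637 × 9.909 = 16.22 hours.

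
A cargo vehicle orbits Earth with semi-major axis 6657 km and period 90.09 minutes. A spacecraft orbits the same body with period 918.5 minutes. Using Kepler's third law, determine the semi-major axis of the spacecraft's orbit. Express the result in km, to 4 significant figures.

a₂ ≈ 31300 km

Kepler's third law: a³ ∝ T², so a₂ = a₁ (T₂/T₁)^(2/3).
T₂/T₁ = 10.20, (T₂/T₁)^(2/3) = 4.702.
a₂ = 6657 × 4.702 = 31300 km.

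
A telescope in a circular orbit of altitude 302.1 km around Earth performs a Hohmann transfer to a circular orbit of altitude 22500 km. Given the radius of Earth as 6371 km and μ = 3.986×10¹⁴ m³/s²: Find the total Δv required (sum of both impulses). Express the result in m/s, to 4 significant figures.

Δv_total ≈ 3561 m/s

r₁ = 6371 + 302.1 = 6673.1 km = 6.6731×10⁶ m.
r₂ = 6371 + 22500 = 28871 km = 2.8871×10⁷ m.
Transfer ellipse a_t = (r₁ + r₂)/2 = 1.777×10⁷ m.
At r₁: circular v_c1 = √(μ/r₁) = 7729 m/s; transfer-perigee v_p = √[μ(2/r₁ − 1/a_t)] = 9851 m/s.
Δv₁ = v_p − v_c1 = 2122 m/s.
At r₂: circular v_c2 = √(μ/r₂) = 3716 m/s; transfer-apogee v_a = √[μ(2/r₂ − 1/a_t)] = 2277 m/s.
Δv₂ = v_c2 − v_a = 1439 m/s.
Total Δv = Δv₁ + Δv₂ = 3561 m/s.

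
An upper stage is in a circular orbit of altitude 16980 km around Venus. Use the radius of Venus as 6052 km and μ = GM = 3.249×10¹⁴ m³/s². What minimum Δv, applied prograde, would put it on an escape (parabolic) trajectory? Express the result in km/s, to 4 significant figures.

Δv ≈ 1.556 km/s

r = 6052 + 16980 = 23032 km = 2.3032×10⁷ m.
Circular speed v_c = √(μ/r) = 3756 m/s.
Escape speed v_esc = √(2μ/r) = √2 × v_c = 5312 m/s.
Δv = v_esc − v_c = 1556 m/s = 1.556 km/s.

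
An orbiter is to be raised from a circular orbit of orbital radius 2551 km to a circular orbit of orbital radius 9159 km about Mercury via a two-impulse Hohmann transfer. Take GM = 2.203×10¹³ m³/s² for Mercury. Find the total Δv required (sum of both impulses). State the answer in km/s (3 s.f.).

r₁ = 2551 km = 2.551×10⁶ m.
r₂ = 9159 km = 9.159×10⁶ m.
Transfer ellipse a_t = (r₁ + r₂)/2 = 5.855×10⁶ m.
At r₁: circular v_c1 = √(μ/r₁) = 2939 m/s; transfer-periherm v_p = √[μ(2/r₁ − 1/a_t)] = 3675 m/s.
Δv₁ = v_p − v_c1 = 736.8 m/s.
At r₂: circular v_c2 = √(μ/r₂) = 1551 m/s; transfer-apoherm v_a = √[μ(2/r₂ − 1/a_t)] = 1024 m/s.
Δv₂ = v_c2 − v_a = 527.2 m/s.
Total Δv = Δv₁ + Δv₂ = 1264 m/s = 1.264 km/s.

Δv_total ≈ 1.26 km/s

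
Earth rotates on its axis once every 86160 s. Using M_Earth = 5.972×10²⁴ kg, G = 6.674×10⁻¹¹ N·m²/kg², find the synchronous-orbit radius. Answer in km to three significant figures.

r_sync ≈ 42200 km

μ = GM = 6.674×10⁻¹¹ × 5.972×10²⁴ = 3.986×10¹⁴ m³/s².
A synchronous orbit has period T, so by Kepler's third law a = (μT²/4π²)^(1/3).
μT²/4π² = 3.986×10¹⁴ × (8.616×10⁴)² / 39.48 = 7.495×10²² m³.
a = 4.216×10⁷ m = 42162 km.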